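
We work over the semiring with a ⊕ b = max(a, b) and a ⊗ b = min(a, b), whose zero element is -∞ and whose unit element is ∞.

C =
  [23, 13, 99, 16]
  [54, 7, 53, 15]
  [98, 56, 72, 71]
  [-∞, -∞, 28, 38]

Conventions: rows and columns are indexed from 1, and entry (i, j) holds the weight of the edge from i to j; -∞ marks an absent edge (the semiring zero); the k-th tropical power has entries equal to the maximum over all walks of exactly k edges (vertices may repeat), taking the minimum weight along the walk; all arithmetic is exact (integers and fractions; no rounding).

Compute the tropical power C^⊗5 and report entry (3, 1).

C^⊗2:
  [98, 56, 72, 71]
  [53, 53, 54, 53]
  [72, 56, 98, 71]
  [28, 28, 28, 38]
C^⊗3:
  [72, 56, 98, 71]
  [54, 54, 54, 54]
  [98, 56, 72, 71]
  [28, 28, 28, 38]
C^⊗4:
  [98, 56, 72, 71]
  [54, 54, 54, 54]
  [72, 56, 98, 71]
  [28, 28, 28, 38]
C^⊗5:
  [72, 56, 98, 71]
  [54, 54, 54, 54]
  [98, 56, 72, 71]
  [28, 28, 28, 38]
Key observation: the optimum is the walk 3->1->3->1->3->1, with weight 98 min 99 min 98 min 99 min 98 = 98.
Optimal value attained by: walk 3->1->3->1->3->1.
Answer: (C^⊗5)[3][1] = 98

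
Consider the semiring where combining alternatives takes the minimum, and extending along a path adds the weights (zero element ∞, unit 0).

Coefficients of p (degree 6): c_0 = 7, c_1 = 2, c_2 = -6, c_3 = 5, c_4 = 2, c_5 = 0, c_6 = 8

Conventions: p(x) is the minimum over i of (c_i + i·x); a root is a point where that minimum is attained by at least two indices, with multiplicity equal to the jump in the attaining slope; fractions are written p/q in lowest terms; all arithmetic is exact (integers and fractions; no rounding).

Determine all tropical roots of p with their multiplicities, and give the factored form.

hull edge (i=0, c=7) to (i=2, c=-6): slope -13/2, span 2
hull edge (i=2, c=-6) to (i=5, c=0): slope 2, span 3
hull edge (i=5, c=0) to (i=6, c=8): slope 8, span 1
Factored form: p(x) = 8 ⊗ (x ⊕ (-8)) ⊗ (x ⊕ (-2)) ⊗ (x ⊕ (-2)) ⊗ (x ⊕ (-2)) ⊗ (x ⊕ 13/2) ⊗ (x ⊕ 13/2)
Answer: roots = -8 (mult 1), -2 (mult 3), 13/2 (mult 2)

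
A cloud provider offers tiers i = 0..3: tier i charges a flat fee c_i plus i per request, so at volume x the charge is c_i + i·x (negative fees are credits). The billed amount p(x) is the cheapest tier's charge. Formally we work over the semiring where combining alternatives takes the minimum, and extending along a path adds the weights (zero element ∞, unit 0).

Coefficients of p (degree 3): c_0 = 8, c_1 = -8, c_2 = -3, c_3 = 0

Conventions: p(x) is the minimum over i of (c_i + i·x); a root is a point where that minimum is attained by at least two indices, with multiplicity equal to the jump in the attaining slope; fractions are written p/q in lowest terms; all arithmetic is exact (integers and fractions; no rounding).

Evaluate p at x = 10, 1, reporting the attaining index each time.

p(10) = min(8+0·10=8, -8+1·10=2, -3+2·10=17, 0+3·10=30) = 2 (attained by i=1)
p(1) = min(8+0·1=8, -8+1·1=-7, -3+2·1=-1, 0+3·1=3) = -7 (attained by i=1)
Answer: p(10) = 2; p(1) = -7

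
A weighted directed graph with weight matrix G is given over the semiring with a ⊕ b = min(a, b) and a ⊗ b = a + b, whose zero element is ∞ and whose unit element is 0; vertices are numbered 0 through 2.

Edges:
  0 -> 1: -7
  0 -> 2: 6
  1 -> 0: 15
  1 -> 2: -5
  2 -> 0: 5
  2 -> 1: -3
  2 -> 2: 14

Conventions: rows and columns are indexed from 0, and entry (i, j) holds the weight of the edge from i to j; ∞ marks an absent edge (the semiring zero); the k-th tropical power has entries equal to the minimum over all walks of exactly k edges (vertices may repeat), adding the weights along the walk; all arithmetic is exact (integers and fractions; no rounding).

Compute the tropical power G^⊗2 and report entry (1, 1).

G^⊗2:
  [8, 3, -12]
  [0, -8, 9]
  [12, -2, -8]
Key observation: the optimum is the walk 1->2->1, with weight (-5) + (-3) = -8.
Optimal value attained by: walk 1->2->1.
Answer: (G^⊗2)[1][1] = -8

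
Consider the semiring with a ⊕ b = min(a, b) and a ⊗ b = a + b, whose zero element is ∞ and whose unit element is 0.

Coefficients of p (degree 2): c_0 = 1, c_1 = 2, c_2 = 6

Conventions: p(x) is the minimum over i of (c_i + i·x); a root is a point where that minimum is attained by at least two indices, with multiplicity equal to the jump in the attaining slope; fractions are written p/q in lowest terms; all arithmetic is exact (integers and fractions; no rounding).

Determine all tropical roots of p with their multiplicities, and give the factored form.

hull edge (i=0, c=1) to (i=1, c=2): slope 1, span 1
hull edge (i=1, c=2) to (i=2, c=6): slope 4, span 1
Factored form: p(x) = 6 ⊗ (x ⊕ (-4)) ⊗ (x ⊕ (-1))
Answer: roots = -4 (mult 1), -1 (mult 1)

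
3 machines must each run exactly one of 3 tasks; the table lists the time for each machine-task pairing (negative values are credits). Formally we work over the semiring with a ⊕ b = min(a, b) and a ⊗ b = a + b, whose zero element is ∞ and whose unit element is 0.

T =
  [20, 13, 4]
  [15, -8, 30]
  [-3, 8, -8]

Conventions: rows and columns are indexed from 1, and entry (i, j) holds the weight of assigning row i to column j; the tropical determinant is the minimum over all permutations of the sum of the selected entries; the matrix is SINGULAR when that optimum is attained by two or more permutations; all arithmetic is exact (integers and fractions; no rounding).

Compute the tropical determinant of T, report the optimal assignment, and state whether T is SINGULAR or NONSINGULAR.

σ = (1, 2, 3): 20 + (-8) + (-8) = 4
σ = (1, 3, 2): 20 + 30 + 8 = 58
σ = (2, 1, 3): 13 + 15 + (-8) = 20
σ = (2, 3, 1): 13 + 30 + (-3) = 40
σ = (3, 1, 2): 4 + 15 + 8 = 27
σ = (3, 2, 1): 4 + (-8) + (-3) = -7
Optimal value attained by: σ = (3, 2, 1).
Answer: det⊕(T) = -7; verdict: NONSINGULAR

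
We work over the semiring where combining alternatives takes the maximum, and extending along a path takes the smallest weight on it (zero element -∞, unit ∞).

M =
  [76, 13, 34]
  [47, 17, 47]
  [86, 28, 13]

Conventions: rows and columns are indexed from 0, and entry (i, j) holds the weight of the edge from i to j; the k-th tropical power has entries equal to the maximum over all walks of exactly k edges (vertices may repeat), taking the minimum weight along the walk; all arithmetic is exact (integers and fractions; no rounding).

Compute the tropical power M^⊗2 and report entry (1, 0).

M^⊗2:
  [76, 28, 34]
  [47, 28, 34]
  [76, 17, 34]
Key observation: the optimum is the walk 1->0->0, with weight 47 min 76 = 47.
Optimal value attained by: walk 1->0->0.
Answer: (M^⊗2)[1][0] = 47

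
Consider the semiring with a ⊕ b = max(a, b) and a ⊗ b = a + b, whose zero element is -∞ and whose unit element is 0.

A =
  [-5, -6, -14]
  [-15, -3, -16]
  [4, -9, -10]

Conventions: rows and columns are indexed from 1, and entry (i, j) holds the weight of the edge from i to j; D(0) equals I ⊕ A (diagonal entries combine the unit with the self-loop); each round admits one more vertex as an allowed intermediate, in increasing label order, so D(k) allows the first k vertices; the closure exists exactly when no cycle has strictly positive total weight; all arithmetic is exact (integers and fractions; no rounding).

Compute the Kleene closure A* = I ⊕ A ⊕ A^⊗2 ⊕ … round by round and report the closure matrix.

D(0):
  [0, -6, -14]
  [-15, 0, -16]
  [4, -9, 0]
D(1):
  [0, -6, -14]
  [-15, 0, -16]
  [4, -2, 0]
D(2):
  [0, -6, -14]
  [-15, 0, -16]
  [4, -2, 0]
D(3):
  [0, -6, -14]
  [-12, 0, -16]
  [4, -2, 0]
Answer: A* = [[0, -6, -14], [-12, 0, -16], [4, -2, 0]]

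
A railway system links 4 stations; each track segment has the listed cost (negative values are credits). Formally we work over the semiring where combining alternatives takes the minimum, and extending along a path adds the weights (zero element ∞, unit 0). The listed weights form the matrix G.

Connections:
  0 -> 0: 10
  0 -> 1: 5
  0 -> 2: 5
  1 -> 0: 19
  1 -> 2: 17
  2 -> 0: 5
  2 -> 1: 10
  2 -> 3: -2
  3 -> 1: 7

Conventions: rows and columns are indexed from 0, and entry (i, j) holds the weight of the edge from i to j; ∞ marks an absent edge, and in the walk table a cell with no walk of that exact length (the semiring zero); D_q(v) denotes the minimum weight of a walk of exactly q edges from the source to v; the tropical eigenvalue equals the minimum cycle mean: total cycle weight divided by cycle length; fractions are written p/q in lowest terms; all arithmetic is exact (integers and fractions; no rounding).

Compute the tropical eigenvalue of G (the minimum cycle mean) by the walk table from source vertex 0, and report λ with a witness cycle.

q=0: [0, ∞, ∞, ∞]
q=1: [10, 5, 5, ∞]
q=2: [10, 15, 15, 3]
q=3: [20, 10, 15, 13]
q=4: [20, 20, 25, 13]
Optimal cycle mean attained by: cycle 0->2->0, total 5 + 5, length 2.
Answer: λ = 5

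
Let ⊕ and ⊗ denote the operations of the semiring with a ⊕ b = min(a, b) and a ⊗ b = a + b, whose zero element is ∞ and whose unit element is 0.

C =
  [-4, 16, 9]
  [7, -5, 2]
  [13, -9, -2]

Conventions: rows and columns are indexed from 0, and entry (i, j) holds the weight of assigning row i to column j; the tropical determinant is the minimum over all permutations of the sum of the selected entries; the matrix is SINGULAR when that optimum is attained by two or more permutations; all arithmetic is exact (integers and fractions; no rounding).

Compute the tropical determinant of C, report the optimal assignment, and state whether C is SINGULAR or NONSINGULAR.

σ = (0, 1, 2): (-4) + (-5) + (-2) = -11
σ = (0, 2, 1): (-4) + 2 + (-9) = -11
σ = (1, 0, 2): 16 + 7 + (-2) = 21
σ = (1, 2, 0): 16 + 2 + 13 = 31
σ = (2, 0, 1): 9 + 7 + (-9) = 7
σ = (2, 1, 0): 9 + (-5) + 13 = 17
Optimal value attained by: σ = (0, 1, 2).
Answer: det⊕(C) = -11; verdict: SINGULAR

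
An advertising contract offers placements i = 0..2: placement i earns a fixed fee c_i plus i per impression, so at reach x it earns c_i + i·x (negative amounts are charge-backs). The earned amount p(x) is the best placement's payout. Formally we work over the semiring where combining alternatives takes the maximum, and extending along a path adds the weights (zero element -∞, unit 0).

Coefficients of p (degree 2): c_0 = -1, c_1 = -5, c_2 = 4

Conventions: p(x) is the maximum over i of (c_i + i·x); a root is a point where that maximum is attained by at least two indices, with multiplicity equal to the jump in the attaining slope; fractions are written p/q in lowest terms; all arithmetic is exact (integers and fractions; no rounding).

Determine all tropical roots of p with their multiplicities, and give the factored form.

hull edge (i=0, c=-1) to (i=2, c=4): slope 5/2, span 2
Factored form: p(x) = 4 ⊗ (x ⊕ (-5/2)) ⊗ (x ⊕ (-5/2))
Answer: roots = -5/2 (mult 2)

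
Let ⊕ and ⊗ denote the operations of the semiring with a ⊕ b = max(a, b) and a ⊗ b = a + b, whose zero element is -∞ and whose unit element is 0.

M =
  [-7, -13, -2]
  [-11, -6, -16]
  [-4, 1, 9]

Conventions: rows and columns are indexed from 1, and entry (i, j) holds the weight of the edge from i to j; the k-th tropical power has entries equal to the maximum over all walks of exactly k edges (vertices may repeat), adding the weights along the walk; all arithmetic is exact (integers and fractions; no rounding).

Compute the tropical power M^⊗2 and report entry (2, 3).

M^⊗2:
  [-6, -1, 7]
  [-17, -12, -7]
  [5, 10, 18]
Key observation: the optimum is the walk 2->3->3, with weight (-16) + 9 = -7.
Optimal value attained by: walk 2->3->3.
Answer: (M^⊗2)[2][3] = -7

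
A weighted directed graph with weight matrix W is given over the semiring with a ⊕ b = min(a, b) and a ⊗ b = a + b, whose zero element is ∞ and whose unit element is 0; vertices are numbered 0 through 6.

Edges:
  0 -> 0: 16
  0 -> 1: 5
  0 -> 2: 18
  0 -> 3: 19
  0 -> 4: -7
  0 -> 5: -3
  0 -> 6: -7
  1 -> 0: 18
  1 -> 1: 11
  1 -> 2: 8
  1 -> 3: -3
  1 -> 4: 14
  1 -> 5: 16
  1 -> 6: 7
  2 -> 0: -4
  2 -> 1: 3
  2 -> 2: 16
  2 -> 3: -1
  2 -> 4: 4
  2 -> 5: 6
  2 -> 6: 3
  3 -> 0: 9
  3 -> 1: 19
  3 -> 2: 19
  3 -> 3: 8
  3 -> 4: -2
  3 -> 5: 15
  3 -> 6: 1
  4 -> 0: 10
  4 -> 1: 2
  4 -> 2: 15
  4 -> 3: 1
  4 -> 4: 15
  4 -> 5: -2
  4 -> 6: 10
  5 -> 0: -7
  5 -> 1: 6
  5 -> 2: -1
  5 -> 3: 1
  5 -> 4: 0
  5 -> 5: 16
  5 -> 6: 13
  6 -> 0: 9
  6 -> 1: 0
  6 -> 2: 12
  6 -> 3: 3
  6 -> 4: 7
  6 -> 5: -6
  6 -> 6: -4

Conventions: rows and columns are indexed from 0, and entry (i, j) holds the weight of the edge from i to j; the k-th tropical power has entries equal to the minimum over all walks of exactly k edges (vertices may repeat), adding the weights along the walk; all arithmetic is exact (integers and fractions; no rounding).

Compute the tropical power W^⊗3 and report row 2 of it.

W^⊗2:
  [-10, -7, -4, -6, -3, -13, -11]
  [4, 7, 15, 5, -5, 1, -2]
  [-1, 1, 5, 0, -11, -7, -11]
  [8, 0, 13, -1, 2, -5, -3]
  [-9, 4, -3, -1, -2, 4, 2]
  [-5, -2, 11, -2, -14, -10, -14]
  [-13, -4, -7, -5, -6, -10, -8]
W^⊗3:
  [-20, -11, -14, -12, -17, -17, -17]
  [-6, -3, 0, -4, -3, -8, -6]
  [-14, -11, -8, -10, -8, -17, -15]
  [-12, -3, -6, -4, -5, -9, -7]
  [-7, -4, 3, -4, -16, -12, -16]
  [-17, -14, -11, -13, -12, -20, -18]
  [-17, -8, -11, -9, -20, -16, -20]
Answer: row 2 of W^⊗3 = [-14, -11, -8, -10, -8, -17, -15]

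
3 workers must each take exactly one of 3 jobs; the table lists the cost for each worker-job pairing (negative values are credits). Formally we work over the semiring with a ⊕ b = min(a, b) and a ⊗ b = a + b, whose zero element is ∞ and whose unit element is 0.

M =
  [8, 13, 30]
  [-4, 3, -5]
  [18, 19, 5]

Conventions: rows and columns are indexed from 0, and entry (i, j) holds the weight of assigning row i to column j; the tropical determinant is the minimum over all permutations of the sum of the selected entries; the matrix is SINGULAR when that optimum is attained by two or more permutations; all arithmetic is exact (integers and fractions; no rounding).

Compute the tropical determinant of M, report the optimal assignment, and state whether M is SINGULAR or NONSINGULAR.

σ = (0, 1, 2): 8 + 3 + 5 = 16
σ = (0, 2, 1): 8 + (-5) + 19 = 22
σ = (1, 0, 2): 13 + (-4) + 5 = 14
σ = (1, 2, 0): 13 + (-5) + 18 = 26
σ = (2, 0, 1): 30 + (-4) + 19 = 45
σ = (2, 1, 0): 30 + 3 + 18 = 51
Optimal value attained by: σ = (1, 0, 2).
Answer: det⊕(M) = 14; verdict: NONSINGULAR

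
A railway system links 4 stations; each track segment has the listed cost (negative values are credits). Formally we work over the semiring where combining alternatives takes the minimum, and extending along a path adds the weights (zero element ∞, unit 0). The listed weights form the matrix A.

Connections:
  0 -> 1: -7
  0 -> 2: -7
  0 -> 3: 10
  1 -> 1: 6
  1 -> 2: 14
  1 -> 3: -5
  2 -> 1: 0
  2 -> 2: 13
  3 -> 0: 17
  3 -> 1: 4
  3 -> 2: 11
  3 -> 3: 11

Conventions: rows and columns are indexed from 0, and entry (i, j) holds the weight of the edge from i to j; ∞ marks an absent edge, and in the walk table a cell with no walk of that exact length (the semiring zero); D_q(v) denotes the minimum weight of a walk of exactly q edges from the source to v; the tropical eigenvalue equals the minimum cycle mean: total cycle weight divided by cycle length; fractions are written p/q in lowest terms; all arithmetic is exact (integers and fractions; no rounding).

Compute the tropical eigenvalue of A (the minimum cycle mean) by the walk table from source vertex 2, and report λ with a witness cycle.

q=0: [∞, ∞, 0, ∞]
q=1: [∞, 0, 13, ∞]
q=2: [∞, 6, 14, -5]
q=3: [12, -1, 6, 1]
q=4: [18, 5, 5, -6]
Optimal cycle mean attained by: cycle 1->3->1, total (-5) + 4, length 2.
Answer: λ = -1/2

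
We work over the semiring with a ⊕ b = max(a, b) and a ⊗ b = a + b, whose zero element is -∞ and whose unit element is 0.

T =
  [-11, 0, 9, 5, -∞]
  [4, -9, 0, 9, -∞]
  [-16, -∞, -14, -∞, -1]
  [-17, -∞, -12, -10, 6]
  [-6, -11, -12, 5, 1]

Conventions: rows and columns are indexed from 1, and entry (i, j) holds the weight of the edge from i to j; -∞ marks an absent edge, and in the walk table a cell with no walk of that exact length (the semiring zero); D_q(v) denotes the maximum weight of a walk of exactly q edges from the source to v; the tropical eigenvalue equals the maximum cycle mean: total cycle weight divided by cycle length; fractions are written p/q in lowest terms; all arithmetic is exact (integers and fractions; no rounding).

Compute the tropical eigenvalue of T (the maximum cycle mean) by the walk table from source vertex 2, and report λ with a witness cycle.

q=0: [-∞, 0, -∞, -∞, -∞]
q=1: [4, -9, 0, 9, -∞]
q=2: [-5, 4, 13, 9, 15]
q=3: [9, 4, 4, 20, 16]
q=4: [10, 9, 18, 21, 26]
q=5: [20, 15, 19, 31, 27]
Optimal cycle mean attained by: cycle 4->5->4, total 6 + 5, length 2.
Answer: λ = 11/2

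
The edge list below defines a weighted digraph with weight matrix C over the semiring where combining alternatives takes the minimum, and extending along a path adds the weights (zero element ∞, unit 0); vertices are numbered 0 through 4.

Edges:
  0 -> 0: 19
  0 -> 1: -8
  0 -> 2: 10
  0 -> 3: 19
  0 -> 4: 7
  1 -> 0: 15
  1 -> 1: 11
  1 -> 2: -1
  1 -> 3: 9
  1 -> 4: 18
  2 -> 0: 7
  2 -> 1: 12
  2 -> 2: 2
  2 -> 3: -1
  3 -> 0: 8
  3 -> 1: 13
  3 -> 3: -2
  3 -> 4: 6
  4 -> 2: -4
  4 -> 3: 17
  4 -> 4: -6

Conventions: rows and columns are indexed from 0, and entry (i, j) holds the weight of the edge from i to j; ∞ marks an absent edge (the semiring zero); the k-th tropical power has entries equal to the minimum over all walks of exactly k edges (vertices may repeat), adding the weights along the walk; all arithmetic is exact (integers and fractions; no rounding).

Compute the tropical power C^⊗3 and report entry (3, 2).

C^⊗2:
  [7, 3, -9, 1, 1]
  [6, 7, 1, -2, 12]
  [7, -1, 4, -3, 5]
  [6, 0, 2, -4, 0]
  [3, 8, -10, -5, -12]
C^⊗3:
  [-2, -1, -7, -10, -5]
  [6, -2, 3, -4, 4]
  [5, -1, -2, -5, -1]
  [4, -2, -4, -6, -6]
  [-3, -5, -16, -11, -18]
Key observation: the optimum is the walk 3->4->4->2, with weight 6 + (-6) + (-4) = -4.
Optimal value attained by: walk 3->4->4->2.
Answer: (C^⊗3)[3][2] = -4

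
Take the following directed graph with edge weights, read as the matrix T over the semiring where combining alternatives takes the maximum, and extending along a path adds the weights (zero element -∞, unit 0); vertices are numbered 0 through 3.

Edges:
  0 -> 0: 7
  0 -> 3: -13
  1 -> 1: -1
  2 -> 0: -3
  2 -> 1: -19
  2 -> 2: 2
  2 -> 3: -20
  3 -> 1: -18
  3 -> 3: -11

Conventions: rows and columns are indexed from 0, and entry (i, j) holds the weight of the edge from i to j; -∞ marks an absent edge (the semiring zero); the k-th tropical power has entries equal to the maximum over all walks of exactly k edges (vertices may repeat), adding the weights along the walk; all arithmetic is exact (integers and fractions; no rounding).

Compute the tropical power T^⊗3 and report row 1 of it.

T^⊗2:
  [14, -31, -∞, -6]
  [-∞, -2, -∞, -∞]
  [4, -17, 4, -16]
  [-∞, -19, -∞, -22]
T^⊗3:
  [21, -24, -∞, 1]
  [-∞, -3, -∞, -∞]
  [11, -15, 6, -9]
  [-∞, -20, -∞, -33]
Answer: row 1 of T^⊗3 = [-∞, -3, -∞, -∞]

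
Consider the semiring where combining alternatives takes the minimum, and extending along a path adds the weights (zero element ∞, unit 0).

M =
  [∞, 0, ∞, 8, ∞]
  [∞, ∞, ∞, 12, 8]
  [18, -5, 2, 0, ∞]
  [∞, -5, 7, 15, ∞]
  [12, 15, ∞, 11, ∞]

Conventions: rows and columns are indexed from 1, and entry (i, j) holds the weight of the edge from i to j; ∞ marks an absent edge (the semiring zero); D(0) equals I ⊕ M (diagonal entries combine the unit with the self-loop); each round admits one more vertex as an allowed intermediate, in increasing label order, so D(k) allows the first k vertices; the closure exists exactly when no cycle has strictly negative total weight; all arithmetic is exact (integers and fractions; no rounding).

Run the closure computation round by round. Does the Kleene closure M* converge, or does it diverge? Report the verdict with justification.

D(0):
  [0, 0, ∞, 8, ∞]
  [∞, 0, ∞, 12, 8]
  [18, -5, 0, 0, ∞]
  [∞, -5, 7, 0, ∞]
  [12, 15, ∞, 11, 0]
D(1):
  [0, 0, ∞, 8, ∞]
  [∞, 0, ∞, 12, 8]
  [18, -5, 0, 0, ∞]
  [∞, -5, 7, 0, ∞]
  [12, 12, ∞, 11, 0]
D(2):
  [0, 0, ∞, 8, 8]
  [∞, 0, ∞, 12, 8]
  [18, -5, 0, 0, 3]
  [∞, -5, 7, 0, 3]
  [12, 12, ∞, 11, 0]
D(3):
  [0, 0, ∞, 8, 8]
  [∞, 0, ∞, 12, 8]
  [18, -5, 0, 0, 3]
  [25, -5, 7, 0, 3]
  [12, 12, ∞, 11, 0]
D(4):
  [0, 0, 15, 8, 8]
  [37, 0, 19, 12, 8]
  [18, -5, 0, 0, 3]
  [25, -5, 7, 0, 3]
  [12, 6, 18, 11, 0]
D(5):
  [0, 0, 15, 8, 8]
  [20, 0, 19, 12, 8]
  [15, -5, 0, 0, 3]
  [15, -5, 7, 0, 3]
  [12, 6, 18, 11, 0]
Key observation: every diagonal entry stays at the unit through all rounds, so no improving cycle exists.
Answer: CONVERGES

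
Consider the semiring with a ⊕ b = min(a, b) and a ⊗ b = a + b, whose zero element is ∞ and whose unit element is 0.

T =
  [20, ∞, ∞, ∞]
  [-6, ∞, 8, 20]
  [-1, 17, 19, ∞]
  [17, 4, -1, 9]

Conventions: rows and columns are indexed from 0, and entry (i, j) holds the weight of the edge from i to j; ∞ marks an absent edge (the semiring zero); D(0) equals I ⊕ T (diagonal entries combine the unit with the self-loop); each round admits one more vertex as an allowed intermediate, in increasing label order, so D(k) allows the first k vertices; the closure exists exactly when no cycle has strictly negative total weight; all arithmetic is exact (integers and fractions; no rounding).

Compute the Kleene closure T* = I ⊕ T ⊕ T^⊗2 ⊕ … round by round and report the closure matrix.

D(0):
  [0, ∞, ∞, ∞]
  [-6, 0, 8, 20]
  [-1, 17, 0, ∞]
  [17, 4, -1, 0]
D(1):
  [0, ∞, ∞, ∞]
  [-6, 0, 8, 20]
  [-1, 17, 0, ∞]
  [17, 4, -1, 0]
D(2):
  [0, ∞, ∞, ∞]
  [-6, 0, 8, 20]
  [-1, 17, 0, 37]
  [-2, 4, -1, 0]
D(3):
  [0, ∞, ∞, ∞]
  [-6, 0, 8, 20]
  [-1, 17, 0, 37]
  [-2, 4, -1, 0]
D(4):
  [0, ∞, ∞, ∞]
  [-6, 0, 8, 20]
  [-1, 17, 0, 37]
  [-2, 4, -1, 0]
Answer: T* = [[0, ∞, ∞, ∞], [-6, 0, 8, 20], [-1, 17, 0, 37], [-2, 4, -1, 0]]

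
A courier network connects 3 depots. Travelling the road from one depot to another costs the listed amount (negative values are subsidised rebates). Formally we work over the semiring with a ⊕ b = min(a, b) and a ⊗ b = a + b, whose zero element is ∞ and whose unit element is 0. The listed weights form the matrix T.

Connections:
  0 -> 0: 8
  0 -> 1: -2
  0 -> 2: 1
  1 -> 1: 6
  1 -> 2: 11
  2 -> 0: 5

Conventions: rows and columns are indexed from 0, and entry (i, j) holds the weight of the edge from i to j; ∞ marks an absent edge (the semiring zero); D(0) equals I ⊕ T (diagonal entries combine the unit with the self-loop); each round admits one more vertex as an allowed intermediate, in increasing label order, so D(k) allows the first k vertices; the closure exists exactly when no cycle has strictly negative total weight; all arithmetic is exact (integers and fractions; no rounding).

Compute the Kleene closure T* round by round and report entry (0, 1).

D(0):
  [0, -2, 1]
  [∞, 0, 11]
  [5, ∞, 0]
D(1):
  [0, -2, 1]
  [∞, 0, 11]
  [5, 3, 0]
D(2):
  [0, -2, 1]
  [∞, 0, 11]
  [5, 3, 0]
D(3):
  [0, -2, 1]
  [16, 0, 11]
  [5, 3, 0]
Answer: T*[0][1] = -2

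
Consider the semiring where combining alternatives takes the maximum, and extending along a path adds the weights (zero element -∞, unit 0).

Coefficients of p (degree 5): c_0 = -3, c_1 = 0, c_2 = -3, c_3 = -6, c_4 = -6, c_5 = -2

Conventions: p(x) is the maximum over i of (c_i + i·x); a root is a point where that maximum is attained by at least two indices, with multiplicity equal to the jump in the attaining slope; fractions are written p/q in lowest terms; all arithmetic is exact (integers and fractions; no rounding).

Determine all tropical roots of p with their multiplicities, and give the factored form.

hull edge (i=0, c=-3) to (i=1, c=0): slope 3, span 1
hull edge (i=1, c=0) to (i=5, c=-2): slope -1/2, span 4
Factored form: p(x) = -2 ⊗ (x ⊕ (-3)) ⊗ (x ⊕ 1/2) ⊗ (x ⊕ 1/2) ⊗ (x ⊕ 1/2) ⊗ (x ⊕ 1/2)
Answer: roots = -3 (mult 1), 1/2 (mult 4)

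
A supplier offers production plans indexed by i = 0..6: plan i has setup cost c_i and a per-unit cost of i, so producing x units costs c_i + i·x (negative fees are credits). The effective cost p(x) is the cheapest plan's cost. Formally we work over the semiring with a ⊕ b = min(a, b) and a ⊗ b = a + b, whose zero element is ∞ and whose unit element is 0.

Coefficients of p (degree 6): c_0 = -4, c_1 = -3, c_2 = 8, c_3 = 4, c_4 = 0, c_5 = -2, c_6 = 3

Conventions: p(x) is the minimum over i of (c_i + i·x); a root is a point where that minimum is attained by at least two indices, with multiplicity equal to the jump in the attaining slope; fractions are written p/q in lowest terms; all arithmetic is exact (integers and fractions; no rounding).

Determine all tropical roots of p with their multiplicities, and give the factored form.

hull edge (i=0, c=-4) to (i=5, c=-2): slope 2/5, span 5
hull edge (i=5, c=-2) to (i=6, c=3): slope 5, span 1
Factored form: p(x) = 3 ⊗ (x ⊕ (-5)) ⊗ (x ⊕ (-2/5)) ⊗ (x ⊕ (-2/5)) ⊗ (x ⊕ (-2/5)) ⊗ (x ⊕ (-2/5)) ⊗ (x ⊕ (-2/5))
Answer: roots = -5 (mult 1), -2/5 (mult 5)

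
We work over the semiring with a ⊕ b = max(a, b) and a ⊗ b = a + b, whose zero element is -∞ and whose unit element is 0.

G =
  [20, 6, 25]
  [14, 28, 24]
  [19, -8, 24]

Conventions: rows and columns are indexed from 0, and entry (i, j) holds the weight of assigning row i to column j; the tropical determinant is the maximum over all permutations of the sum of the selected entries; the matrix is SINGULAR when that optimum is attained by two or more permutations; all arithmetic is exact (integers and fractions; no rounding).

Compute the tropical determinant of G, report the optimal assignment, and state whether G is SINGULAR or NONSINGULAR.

σ = (0, 1, 2): 20 + 28 + 24 = 72
σ = (0, 2, 1): 20 + 24 + (-8) = 36
σ = (1, 0, 2): 6 + 14 + 24 = 44
σ = (1, 2, 0): 6 + 24 + 19 = 49
σ = (2, 0, 1): 25 + 14 + (-8) = 31
σ = (2, 1, 0): 25 + 28 + 19 = 72
Optimal value attained by: σ = (0, 1, 2).
Answer: det⊕(G) = 72; verdict: SINGULAR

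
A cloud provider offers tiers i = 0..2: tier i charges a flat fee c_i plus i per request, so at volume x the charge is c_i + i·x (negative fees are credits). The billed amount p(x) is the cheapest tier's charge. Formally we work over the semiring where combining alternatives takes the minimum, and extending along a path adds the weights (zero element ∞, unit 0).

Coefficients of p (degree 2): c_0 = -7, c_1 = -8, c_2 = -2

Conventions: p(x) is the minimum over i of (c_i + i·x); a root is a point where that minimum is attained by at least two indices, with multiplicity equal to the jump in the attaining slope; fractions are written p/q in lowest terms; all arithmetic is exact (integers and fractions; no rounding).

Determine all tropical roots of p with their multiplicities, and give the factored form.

hull edge (i=0, c=-7) to (i=1, c=-8): slope -1, span 1
hull edge (i=1, c=-8) to (i=2, c=-2): slope 6, span 1
Factored form: p(x) = -2 ⊗ (x ⊕ (-6)) ⊗ (x ⊕ 1)
Answer: roots = -6 (mult 1), 1 (mult 1)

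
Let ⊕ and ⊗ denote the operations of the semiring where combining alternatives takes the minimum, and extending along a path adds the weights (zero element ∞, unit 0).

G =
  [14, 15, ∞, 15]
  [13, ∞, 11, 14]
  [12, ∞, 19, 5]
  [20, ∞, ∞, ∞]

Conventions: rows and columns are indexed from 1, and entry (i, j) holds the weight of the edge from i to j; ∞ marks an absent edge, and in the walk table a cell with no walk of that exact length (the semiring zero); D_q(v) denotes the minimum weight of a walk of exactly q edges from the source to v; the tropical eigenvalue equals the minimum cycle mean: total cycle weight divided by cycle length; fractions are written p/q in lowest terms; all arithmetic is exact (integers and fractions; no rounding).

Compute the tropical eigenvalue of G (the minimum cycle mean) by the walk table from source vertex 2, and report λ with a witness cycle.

q=0: [∞, 0, ∞, ∞]
q=1: [13, ∞, 11, 14]
q=2: [23, 28, 30, 16]
q=3: [36, 38, 39, 35]
q=4: [50, 51, 49, 44]
Optimal cycle mean attained by: cycle 1->2->3->1, total 15 + 11 + 12, length 3.
Answer: λ = 38/3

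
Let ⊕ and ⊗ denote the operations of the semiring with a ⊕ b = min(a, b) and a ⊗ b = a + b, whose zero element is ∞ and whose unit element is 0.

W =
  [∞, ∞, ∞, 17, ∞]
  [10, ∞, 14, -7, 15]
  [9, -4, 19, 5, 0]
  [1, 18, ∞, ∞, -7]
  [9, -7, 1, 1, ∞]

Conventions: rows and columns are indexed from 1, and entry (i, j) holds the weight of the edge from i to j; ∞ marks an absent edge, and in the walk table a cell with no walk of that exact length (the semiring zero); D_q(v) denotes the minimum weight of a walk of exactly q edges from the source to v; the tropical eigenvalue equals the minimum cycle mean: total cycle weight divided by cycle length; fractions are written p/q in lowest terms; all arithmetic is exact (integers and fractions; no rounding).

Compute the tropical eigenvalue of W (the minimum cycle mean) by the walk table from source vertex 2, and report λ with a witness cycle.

q=0: [∞, 0, ∞, ∞, ∞]
q=1: [10, ∞, 14, -7, 15]
q=2: [-6, 8, 16, 16, -14]
q=3: [-5, -21, -13, -13, 9]
q=4: [-12, -17, -7, -28, -20]
q=5: [-27, -27, -19, -24, -35]
Optimal cycle mean attained by: cycle 2->4->5->2, total (-7) + (-7) + (-7), length 3.
Answer: λ = -7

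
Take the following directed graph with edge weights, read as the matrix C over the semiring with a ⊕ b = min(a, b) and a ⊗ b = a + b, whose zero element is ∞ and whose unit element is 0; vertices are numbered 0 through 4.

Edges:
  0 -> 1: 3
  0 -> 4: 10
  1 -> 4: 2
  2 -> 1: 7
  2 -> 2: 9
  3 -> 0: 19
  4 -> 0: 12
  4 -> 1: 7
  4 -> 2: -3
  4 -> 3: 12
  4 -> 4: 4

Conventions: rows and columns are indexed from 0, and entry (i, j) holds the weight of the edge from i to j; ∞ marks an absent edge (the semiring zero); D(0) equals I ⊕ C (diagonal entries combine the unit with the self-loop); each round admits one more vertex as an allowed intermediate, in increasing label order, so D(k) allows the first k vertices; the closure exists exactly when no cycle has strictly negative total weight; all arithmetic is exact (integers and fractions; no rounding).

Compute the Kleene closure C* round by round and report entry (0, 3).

D(0):
  [0, 3, ∞, ∞, 10]
  [∞, 0, ∞, ∞, 2]
  [∞, 7, 0, ∞, ∞]
  [19, ∞, ∞, 0, ∞]
  [12, 7, -3, 12, 0]
D(1):
  [0, 3, ∞, ∞, 10]
  [∞, 0, ∞, ∞, 2]
  [∞, 7, 0, ∞, ∞]
  [19, 22, ∞, 0, 29]
  [12, 7, -3, 12, 0]
D(2):
  [0, 3, ∞, ∞, 5]
  [∞, 0, ∞, ∞, 2]
  [∞, 7, 0, ∞, 9]
  [19, 22, ∞, 0, 24]
  [12, 7, -3, 12, 0]
D(3):
  [0, 3, ∞, ∞, 5]
  [∞, 0, ∞, ∞, 2]
  [∞, 7, 0, ∞, 9]
  [19, 22, ∞, 0, 24]
  [12, 4, -3, 12, 0]
D(4):
  [0, 3, ∞, ∞, 5]
  [∞, 0, ∞, ∞, 2]
  [∞, 7, 0, ∞, 9]
  [19, 22, ∞, 0, 24]
  [12, 4, -3, 12, 0]
D(5):
  [0, 3, 2, 17, 5]
  [14, 0, -1, 14, 2]
  [21, 7, 0, 21, 9]
  [19, 22, 21, 0, 24]
  [12, 4, -3, 12, 0]
Answer: C*[0][3] = 17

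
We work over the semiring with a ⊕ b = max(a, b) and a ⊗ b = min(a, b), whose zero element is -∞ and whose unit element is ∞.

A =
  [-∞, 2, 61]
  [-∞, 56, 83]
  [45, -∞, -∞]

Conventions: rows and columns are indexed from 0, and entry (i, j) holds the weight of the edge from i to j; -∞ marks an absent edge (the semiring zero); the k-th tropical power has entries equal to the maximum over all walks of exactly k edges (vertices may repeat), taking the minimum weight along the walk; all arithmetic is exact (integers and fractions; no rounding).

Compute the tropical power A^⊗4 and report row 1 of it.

A^⊗2:
  [45, 2, 2]
  [45, 56, 56]
  [-∞, 2, 45]
A^⊗3:
  [2, 2, 45]
  [45, 56, 56]
  [45, 2, 2]
A^⊗4:
  [45, 2, 2]
  [45, 56, 56]
  [2, 2, 45]
Answer: row 1 of A^⊗4 = [45, 56, 56]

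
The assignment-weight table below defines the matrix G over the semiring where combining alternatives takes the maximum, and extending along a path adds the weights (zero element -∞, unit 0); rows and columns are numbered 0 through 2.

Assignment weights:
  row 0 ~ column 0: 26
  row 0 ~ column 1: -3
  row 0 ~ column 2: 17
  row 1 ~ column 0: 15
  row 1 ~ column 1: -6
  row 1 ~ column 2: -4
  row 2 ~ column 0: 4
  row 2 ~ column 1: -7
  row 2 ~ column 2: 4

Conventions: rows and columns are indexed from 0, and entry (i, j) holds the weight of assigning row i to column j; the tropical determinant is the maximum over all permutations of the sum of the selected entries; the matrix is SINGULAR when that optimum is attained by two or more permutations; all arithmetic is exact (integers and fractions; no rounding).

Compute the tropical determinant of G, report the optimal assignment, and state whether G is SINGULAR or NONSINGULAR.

σ = (0, 1, 2): 26 + (-6) + 4 = 24
σ = (0, 2, 1): 26 + (-4) + (-7) = 15
σ = (1, 0, 2): (-3) + 15 + 4 = 16
σ = (1, 2, 0): (-3) + (-4) + 4 = -3
σ = (2, 0, 1): 17 + 15 + (-7) = 25
σ = (2, 1, 0): 17 + (-6) + 4 = 15
Optimal value attained by: σ = (2, 0, 1).
Answer: det⊕(G) = 25; verdict: NONSINGULAR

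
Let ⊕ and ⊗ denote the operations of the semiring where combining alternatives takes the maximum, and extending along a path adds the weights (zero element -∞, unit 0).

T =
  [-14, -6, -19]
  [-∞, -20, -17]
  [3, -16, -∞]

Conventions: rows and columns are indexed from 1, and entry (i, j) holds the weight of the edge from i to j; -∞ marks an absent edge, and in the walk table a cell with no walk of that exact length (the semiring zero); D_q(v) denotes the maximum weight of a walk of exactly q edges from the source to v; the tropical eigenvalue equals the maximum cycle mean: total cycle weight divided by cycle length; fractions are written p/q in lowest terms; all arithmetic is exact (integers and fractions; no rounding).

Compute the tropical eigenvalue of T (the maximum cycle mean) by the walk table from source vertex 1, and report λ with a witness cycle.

q=0: [0, -∞, -∞]
q=1: [-14, -6, -19]
q=2: [-16, -20, -23]
q=3: [-20, -22, -35]
Optimal cycle mean attained by: cycle 1->2->3->1, total (-6) + (-17) + 3, length 3.
Answer: λ = -20/3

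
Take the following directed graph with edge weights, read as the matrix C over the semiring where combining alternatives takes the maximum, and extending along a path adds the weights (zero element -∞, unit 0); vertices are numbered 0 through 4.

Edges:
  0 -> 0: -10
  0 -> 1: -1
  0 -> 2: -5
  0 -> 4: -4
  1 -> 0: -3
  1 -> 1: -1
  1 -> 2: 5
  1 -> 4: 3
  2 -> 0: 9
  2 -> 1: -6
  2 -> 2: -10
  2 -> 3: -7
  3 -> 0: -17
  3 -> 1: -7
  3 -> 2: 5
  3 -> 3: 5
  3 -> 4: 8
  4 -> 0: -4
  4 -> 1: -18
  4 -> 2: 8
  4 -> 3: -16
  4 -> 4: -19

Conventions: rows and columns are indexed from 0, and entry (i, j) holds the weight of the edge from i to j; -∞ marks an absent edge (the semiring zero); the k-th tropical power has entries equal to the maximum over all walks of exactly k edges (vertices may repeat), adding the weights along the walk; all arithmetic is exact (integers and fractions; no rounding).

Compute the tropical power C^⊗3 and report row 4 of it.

C^⊗2:
  [4, -2, 4, -12, 2]
  [14, -1, 11, -2, 2]
  [-1, 8, 4, -2, 5]
  [14, -1, 16, 10, 13]
  [17, 2, -2, 1, -8]
C^⊗3:
  [13, 3, 10, -3, 1]
  [20, 13, 10, 4, 10]
  [13, 7, 13, 3, 11]
  [25, 13, 21, 15, 18]
  [7, 16, 12, 6, 13]
Answer: row 4 of C^⊗3 = [7, 16, 12, 6, 13]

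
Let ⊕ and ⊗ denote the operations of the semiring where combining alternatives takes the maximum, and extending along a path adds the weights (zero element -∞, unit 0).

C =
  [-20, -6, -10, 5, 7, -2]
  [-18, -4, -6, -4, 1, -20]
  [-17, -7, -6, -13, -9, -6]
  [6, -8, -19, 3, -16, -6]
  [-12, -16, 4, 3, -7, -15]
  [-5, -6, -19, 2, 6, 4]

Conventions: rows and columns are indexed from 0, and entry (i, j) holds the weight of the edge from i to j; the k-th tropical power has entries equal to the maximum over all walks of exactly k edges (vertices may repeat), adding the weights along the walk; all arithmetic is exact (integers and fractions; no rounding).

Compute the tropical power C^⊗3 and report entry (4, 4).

C^⊗2:
  [11, -3, 11, 10, 4, 2]
  [2, -8, 5, 4, -3, -10]
  [-7, -11, -5, -4, 0, -2]
  [9, 0, -4, 11, 13, 4]
  [9, -3, -2, 6, -5, -2]
  [8, -2, 10, 9, 10, 8]
C^⊗3:
  [16, 5, 8, 16, 18, 9]
  [10, -2, 1, 7, 9, 0]
  [2, -8, 4, 3, 4, 2]
  [17, 3, 17, 16, 16, 8]
  [12, 3, -1, 14, 16, 7]
  [15, 3, 14, 13, 15, 12]
Key observation: the optimum is the walk 4->3->0->4, with weight 3 + 6 + 7 = 16.
Optimal value attained by: walk 4->3->0->4.
Answer: (C^⊗3)[4][4] = 16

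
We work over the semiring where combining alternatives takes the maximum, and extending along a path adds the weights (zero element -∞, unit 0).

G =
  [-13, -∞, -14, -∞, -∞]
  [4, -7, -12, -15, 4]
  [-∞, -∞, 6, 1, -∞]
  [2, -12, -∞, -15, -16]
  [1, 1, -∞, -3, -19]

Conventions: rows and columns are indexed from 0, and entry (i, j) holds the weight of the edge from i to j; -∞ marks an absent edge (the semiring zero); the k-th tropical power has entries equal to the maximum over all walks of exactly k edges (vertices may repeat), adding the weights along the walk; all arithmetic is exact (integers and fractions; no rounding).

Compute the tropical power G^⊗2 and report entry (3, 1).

G^⊗2:
  [-26, -∞, -8, -13, -∞]
  [5, 5, -6, 1, -3]
  [3, -11, 12, 7, -15]
  [-8, -15, -12, -19, -8]
  [5, -6, -11, -14, 5]
Key observation: the optimum is the walk 3->4->1, with weight (-16) + 1 = -15.
Optimal value attained by: walk 3->4->1.
Answer: (G^⊗2)[3][1] = -15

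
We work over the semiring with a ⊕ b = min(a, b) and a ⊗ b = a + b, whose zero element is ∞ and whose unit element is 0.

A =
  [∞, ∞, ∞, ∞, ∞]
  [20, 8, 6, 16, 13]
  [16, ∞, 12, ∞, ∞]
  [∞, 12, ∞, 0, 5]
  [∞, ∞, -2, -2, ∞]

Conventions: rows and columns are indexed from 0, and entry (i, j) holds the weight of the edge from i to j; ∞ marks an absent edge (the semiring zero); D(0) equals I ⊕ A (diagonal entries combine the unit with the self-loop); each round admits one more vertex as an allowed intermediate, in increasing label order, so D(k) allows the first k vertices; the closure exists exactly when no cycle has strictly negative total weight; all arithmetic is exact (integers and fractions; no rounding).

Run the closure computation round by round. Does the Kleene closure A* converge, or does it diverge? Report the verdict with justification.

D(0):
  [0, ∞, ∞, ∞, ∞]
  [20, 0, 6, 16, 13]
  [16, ∞, 0, ∞, ∞]
  [∞, 12, ∞, 0, 5]
  [∞, ∞, -2, -2, 0]
D(1):
  [0, ∞, ∞, ∞, ∞]
  [20, 0, 6, 16, 13]
  [16, ∞, 0, ∞, ∞]
  [∞, 12, ∞, 0, 5]
  [∞, ∞, -2, -2, 0]
D(2):
  [0, ∞, ∞, ∞, ∞]
  [20, 0, 6, 16, 13]
  [16, ∞, 0, ∞, ∞]
  [32, 12, 18, 0, 5]
  [∞, ∞, -2, -2, 0]
D(3):
  [0, ∞, ∞, ∞, ∞]
  [20, 0, 6, 16, 13]
  [16, ∞, 0, ∞, ∞]
  [32, 12, 18, 0, 5]
  [14, ∞, -2, -2, 0]
D(4):
  [0, ∞, ∞, ∞, ∞]
  [20, 0, 6, 16, 13]
  [16, ∞, 0, ∞, ∞]
  [32, 12, 18, 0, 5]
  [14, 10, -2, -2, 0]
D(5):
  [0, ∞, ∞, ∞, ∞]
  [20, 0, 6, 11, 13]
  [16, ∞, 0, ∞, ∞]
  [19, 12, 3, 0, 5]
  [14, 10, -2, -2, 0]
Key observation: every diagonal entry stays at the unit through all rounds, so no improving cycle exists.
Answer: CONVERGES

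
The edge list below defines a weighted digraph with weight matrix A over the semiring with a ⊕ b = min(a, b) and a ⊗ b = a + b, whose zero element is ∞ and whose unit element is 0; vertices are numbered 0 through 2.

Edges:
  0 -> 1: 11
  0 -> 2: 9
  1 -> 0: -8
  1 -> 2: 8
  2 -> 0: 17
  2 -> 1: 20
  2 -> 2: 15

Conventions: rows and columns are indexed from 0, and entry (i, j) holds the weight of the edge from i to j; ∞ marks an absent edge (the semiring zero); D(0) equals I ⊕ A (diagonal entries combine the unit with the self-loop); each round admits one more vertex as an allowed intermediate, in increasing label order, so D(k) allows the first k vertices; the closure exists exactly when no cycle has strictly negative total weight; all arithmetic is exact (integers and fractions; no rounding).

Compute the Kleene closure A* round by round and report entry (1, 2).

D(0):
  [0, 11, 9]
  [-8, 0, 8]
  [17, 20, 0]
D(1):
  [0, 11, 9]
  [-8, 0, 1]
  [17, 20, 0]
D(2):
  [0, 11, 9]
  [-8, 0, 1]
  [12, 20, 0]
D(3):
  [0, 11, 9]
  [-8, 0, 1]
  [12, 20, 0]
Answer: A*[1][2] = 1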